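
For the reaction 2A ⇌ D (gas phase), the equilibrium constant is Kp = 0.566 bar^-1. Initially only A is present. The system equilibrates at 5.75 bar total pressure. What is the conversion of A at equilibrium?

Let X = conversion of A (basis 1 mol A); extent of reaction ξ = 0.5X.
Mole table: n_A = 1 − X; n_D = 0.5X.
Summing: n_T = 1 − 0.5X.
With p_i = (n_i/n_T)P, Kp = p_D / (p_A^2).
Substituting and setting equal to 0.566 bar^-1 gives a polynomial in X; the root in (0,1) is X = 0.733.

X = 0.733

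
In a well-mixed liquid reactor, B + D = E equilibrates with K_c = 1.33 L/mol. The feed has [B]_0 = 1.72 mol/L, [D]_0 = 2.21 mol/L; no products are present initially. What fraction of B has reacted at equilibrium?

Let X = conversion of B; extent ξ = 1.72·X mol/L.
Concentrations: [B] = 1.72 − 1.72X; [D] = 2.21 − 1.72X; [E] = 1.72X.
K_c = [E] / ([B] [D]).
Setting equal to 1.33 and solving for X on (0,1) gives X = 0.608.

X = 0.608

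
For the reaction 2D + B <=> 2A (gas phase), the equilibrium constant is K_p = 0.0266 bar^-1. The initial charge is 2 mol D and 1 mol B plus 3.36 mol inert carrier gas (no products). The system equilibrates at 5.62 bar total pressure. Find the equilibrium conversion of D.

Basis: 2 mol D initially; let X = conversion of D. Extent ξ = X.
At extent ξ: n_D = 2 − 2X; n_B = 1 − X; n_A = 2X; n_I = 3.36 (inert).
Summing: n_T = 6.36 − X.
y_i = n_i/n_T, p_i = y_i·P. K_p = p_A^2 / (p_D^2 p_B).
This yields a degree-3 equation in X; solving on (0,1), X = 0.126.

X = 0.126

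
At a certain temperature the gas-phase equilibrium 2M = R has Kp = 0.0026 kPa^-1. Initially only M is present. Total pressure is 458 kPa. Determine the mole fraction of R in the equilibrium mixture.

y_R = 0.412

Take 1 mol M as basis and let X be its fractional conversion, so ξ = 0.5X.
At extent ξ: n_M = 1 − X; n_R = 0.5X.
n_T = Σnᵢ = 1 − 0.5X.
With p_i = (n_i/n_T)P, Kp = p_R / (p_M^2).
This yields a degree-2 equation in X; solving on (0,1), X = 0.583.
Then n_R = 0.292, n_T = 0.708, so y_R = 0.412.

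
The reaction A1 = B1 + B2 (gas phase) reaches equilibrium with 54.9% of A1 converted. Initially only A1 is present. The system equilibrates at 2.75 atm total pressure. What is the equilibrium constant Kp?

Kp = 1.19 atm

Let X = conversion of A1 (basis 1 mol A1); extent of reaction ξ = X.
Species balance: n_A1 = 1 − X; n_B1 = X; n_B2 = X.
n_T = Σnᵢ = 1 + X.
At X = 0.549: n_A1 = 0.451, n_B1 = 0.549, n_B2 = 0.549, n_T = 1.55.
p_i = (n_i/n_T)·P. Kp = p_B1 p_B2 / (p_A1) = 1.19 atm.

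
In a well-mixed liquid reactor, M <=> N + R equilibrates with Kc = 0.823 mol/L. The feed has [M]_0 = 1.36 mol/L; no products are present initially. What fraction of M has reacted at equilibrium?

X = 0.532

Let X = conversion of M; extent ξ = 1.36·X mol/L.
Concentrations: [M] = 1.36 − 1.36X; [N] = 1.36X; [R] = 1.36X.
Kc = [N] [R] / ([M]).
This equals 0.823 at X = 0.532 (the root in 0 < X < 1).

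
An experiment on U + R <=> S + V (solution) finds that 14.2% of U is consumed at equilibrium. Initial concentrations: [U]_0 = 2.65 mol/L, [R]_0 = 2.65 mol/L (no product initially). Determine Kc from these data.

Kc = 0.0274

Let X = conversion of U.
Concentrations: [U] = 2.65 − 2.65X; [R] = 2.65 − 2.65X; [S] = 2.65X; [V] = 2.65X.
At X = 0.142: [U] = 2.27, [R] = 2.27, [S] = 0.376, [V] = 0.376.
Kc = [S] [V] / ([U] [R]) = 0.0274.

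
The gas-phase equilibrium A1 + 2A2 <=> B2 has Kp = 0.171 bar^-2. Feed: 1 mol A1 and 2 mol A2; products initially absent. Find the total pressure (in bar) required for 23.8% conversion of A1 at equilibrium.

Basis: 1 mol A1 initially; let X = conversion of A1. Extent ξ = X.
Species balance: n_A1 = 1 − X; n_A2 = 2 − 2X; n_B2 = X.
Summing: n_T = 3 − 2X.
Kp = p_B2 / (p_A1 p_A2^2) with p_i = (n_i/n_T)·P.
At X = 0.238: the mole-fraction product g(X) = Π y_i^ν_i = 0.8567. Since Kp = g(X)·P^{-2}, P = (g/Kp)^(1/2) = (0.8567/0.171)^(1/2) = 2.24 bar.

P = 2.24 bar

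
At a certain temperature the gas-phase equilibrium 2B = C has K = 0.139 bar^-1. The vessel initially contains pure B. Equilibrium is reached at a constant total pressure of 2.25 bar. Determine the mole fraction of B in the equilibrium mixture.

Let X = conversion of B (basis 1 mol B); extent of reaction ξ = 0.5X.
At extent ξ: n_B = 1 − X; n_C = 0.5X.
n_T = Σnᵢ = 1 − 0.5X.
Mole fractions y_i = n_i/n_T; K = p_C / (p_B^2) with p_i = y_i·P.
Setting this equal to 0.139 bar^-1 and taking the physical root (0 < X < 1) gives X = 0.333.
Then n_B = 0.667, n_T = 0.833, so y_B = 0.800.

y_B = 0.800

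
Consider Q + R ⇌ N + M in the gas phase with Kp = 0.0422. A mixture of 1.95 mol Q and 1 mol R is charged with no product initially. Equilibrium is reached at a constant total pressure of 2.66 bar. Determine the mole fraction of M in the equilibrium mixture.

y_M = 0.080

Basis: 1 mol R initially; let X = conversion of R. Extent ξ = X.
At extent ξ: n_Q = 1.95 − X; n_R = 1 − X; n_N = X; n_M = X.
Total moles n_T = 2.95 (Δν = 0, constant).
With p_i = (n_i/n_T)P, Kp = p_N p_M / (p_Q p_R).
Equating to 0.0422 and solving on 0 < X < 1: X = 0.235.
Then n_M = 0.235, n_T = 2.95, so y_M = 0.080.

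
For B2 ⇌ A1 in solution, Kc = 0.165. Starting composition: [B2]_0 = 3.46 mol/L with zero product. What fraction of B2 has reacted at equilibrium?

X = 0.142

Let X = conversion of B2; extent ξ = 3.46·X mol/L.
Concentrations: [B2] = 3.46 − 3.46X; [A1] = 3.46X.
Kc = [A1] / ([B2]).
Equating to 0.165: the physical root is X = 0.142.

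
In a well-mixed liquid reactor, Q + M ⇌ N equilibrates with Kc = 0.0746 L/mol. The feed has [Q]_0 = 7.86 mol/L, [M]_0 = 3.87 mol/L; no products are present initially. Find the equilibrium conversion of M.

X = 0.329

Let X = conversion of M; extent ξ = 3.87·X mol/L.
Concentrations: [Q] = 7.86 − 3.87X; [M] = 3.87 − 3.87X; [N] = 3.87X.
Kc = [N] / ([Q] [M]).
This equals 0.0746 at X = 0.329 (the root in 0 < X < 1).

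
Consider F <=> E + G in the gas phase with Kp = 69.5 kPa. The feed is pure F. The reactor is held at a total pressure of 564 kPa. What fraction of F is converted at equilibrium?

X = 0.331

Let X = conversion of F (basis 1 mol F); extent of reaction ξ = X.
Mole table: n_F = 1 − X; n_E = X; n_G = X.
Total moles n_T = 1 + X.
y_i = n_i/n_T, p_i = y_i·P. Kp = p_E p_G / (p_F).
This yields a degree-2 equation in X; solving on (0,1), X = 0.331.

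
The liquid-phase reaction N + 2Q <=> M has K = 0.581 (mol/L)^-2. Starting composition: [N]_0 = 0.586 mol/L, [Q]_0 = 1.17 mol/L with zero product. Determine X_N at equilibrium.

X = 0.287

Let X = conversion of N; extent ξ = 0.586·X mol/L.
Concentrations: [N] = 0.586 − 0.586X; [Q] = 1.17 − 1.17X; [M] = 0.586X.
K = [M] / ([N] [Q]^2).
Equating to 0.581 (mol/L)^-2: the physical root is X = 0.287.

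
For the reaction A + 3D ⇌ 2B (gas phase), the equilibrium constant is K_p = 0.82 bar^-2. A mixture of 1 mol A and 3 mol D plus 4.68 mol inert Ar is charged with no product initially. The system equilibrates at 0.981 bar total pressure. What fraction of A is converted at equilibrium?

Let X = conversion of A (basis 1 mol A); extent of reaction ξ = X.
Species balance: n_A = 1 − X; n_D = 3 − 3X; n_B = 2X; n_I = 4.68 (inert).
Total moles n_T = 8.68 − 2X.
Mole fractions y_i = n_i/n_T; K_p = p_B^2 / (p_A p_D^3) with p_i = y_i·P.
This yields a degree-4 equation in X; solving on (0,1), X = 0.185.

X = 0.185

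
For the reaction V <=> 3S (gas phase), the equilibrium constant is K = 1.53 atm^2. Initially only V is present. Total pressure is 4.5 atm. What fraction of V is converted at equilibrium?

Basis: 1 mol V initially; let X = conversion of V. Extent ξ = X.
Mole table: n_V = 1 − X; n_S = 3X.
n_T = Σnᵢ = 1 + 2X.
y_i = n_i/n_T, p_i = y_i·P. K = p_S^3 / (p_V).
Substituting and setting equal to 1.53 atm^2 gives a polynomial in X; the root in (0,1) is X = 0.160.

X = 0.160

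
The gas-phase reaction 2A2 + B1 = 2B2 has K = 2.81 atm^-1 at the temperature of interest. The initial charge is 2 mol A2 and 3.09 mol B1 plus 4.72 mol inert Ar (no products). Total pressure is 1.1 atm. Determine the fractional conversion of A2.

Take 2 mol A2 as basis and let X be its fractional conversion, so ξ = X.
Mole table: n_A2 = 2 − 2X; n_B1 = 3.09 − X; n_B2 = 2X; n_I = 4.72 (inert).
Total moles n_T = 9.81 − X.
Mole fractions y_i = n_i/n_T; K = p_B2^2 / (p_A2^2 p_B1) with p_i = y_i·P.
Setting this equal to 2.81 atm^-1 and taking the physical root (0 < X < 1) gives X = 0.482.

X = 0.482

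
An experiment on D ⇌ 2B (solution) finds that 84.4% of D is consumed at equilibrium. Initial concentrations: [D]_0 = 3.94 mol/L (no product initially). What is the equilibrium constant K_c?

K_c = 72 mol/L

Let X = conversion of D.
Concentrations: [D] = 3.94 − 3.94X; [B] = 7.88X.
At X = 0.844: [D] = 0.615, [B] = 6.65.
K_c = [B]^2 / ([D]) = 72 mol/L.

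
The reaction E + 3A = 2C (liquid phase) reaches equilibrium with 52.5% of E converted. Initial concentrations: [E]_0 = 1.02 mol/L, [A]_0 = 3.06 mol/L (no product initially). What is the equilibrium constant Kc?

Let X = conversion of E.
Concentrations: [E] = 1.02 − 1.02X; [A] = 3.06 − 3.06X; [C] = 2.04X.
At X = 0.525: [E] = 0.484, [A] = 1.45, [C] = 1.07.
Kc = [C]^2 / ([E] [A]^3) = 0.771 (mol/L)^-2.

Kc = 0.771 (mol/L)^-2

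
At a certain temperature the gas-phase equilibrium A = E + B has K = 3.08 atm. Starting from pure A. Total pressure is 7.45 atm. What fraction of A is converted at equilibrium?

X = 0.541

Basis: 1 mol A initially; let X = conversion of A. Extent ξ = X.
Species balance: n_A = 1 − X; n_E = X; n_B = X.
Summing: n_T = 1 + X.
Mole fractions y_i = n_i/n_T; K = p_E p_B / (p_A) with p_i = y_i·P.
This yields a degree-2 equation in X; solving on (0,1), X = 0.541.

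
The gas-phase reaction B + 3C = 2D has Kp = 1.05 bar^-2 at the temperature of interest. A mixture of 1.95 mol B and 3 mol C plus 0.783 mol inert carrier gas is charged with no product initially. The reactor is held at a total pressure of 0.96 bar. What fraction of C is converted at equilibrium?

Basis: 3 mol C initially; let X = conversion of C. Extent ξ = X.
At extent ξ: n_B = 1.95 − X; n_C = 3 − 3X; n_D = 2X; n_I = 0.783 (inert).
n_T = Σnᵢ = 5.73 − 2X.
Mole fractions y_i = n_i/n_T; Kp = p_D^2 / (p_B p_C^3) with p_i = y_i·P.
Substituting and setting equal to 1.05 bar^-2 gives a polynomial in X; the root in (0,1) is X = 0.342.

X = 0.342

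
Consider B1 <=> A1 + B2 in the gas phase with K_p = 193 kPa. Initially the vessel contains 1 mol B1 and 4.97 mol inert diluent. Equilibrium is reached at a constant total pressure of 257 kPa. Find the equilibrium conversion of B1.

X = 0.857

Let X = conversion of B1 (basis 1 mol B1); extent of reaction ξ = X.
At extent ξ: n_B1 = 1 − X; n_A1 = X; n_B2 = X; n_I = 4.97 (inert).
Total moles n_T = 5.97 + X.
Mole fractions y_i = n_i/n_T; K_p = p_A1 p_B2 / (p_B1) with p_i = y_i·P.
Equating to 193 kPa and solving on 0 < X < 1: X = 0.857.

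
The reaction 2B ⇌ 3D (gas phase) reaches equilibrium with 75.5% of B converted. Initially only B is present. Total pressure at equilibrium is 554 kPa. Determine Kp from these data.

Let X = conversion of B (basis 1 mol B); extent of reaction ξ = 0.5X.
At extent ξ: n_B = 1 − X; n_D = 1.5X.
Summing: n_T = 1 + 0.5X.
At X = 0.755: n_B = 0.245, n_D = 1.13, n_T = 1.38.
p_i = (n_i/n_T)·P. Kp = p_D^3 / (p_B^2) = 9.73e+03 kPa.

Kp = 9.73e+03 kPa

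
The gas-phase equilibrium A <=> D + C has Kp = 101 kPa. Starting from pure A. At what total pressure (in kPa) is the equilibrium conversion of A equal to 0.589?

Take 1 mol A as basis and let X be its fractional conversion, so ξ = X.
At extent ξ: n_A = 1 − X; n_D = X; n_C = X.
Summing: n_T = 1 + X.
Kp = p_D p_C / (p_A) with p_i = (n_i/n_T)·P.
At X = 0.589: the mole-fraction product g(X) = Π y_i^ν_i = 0.5312. Since Kp = g(X)·P^{1}, P = (Kp/g)^(1/1) = (101/0.5312)^(1/1) = 190 kPa.

P = 190 kPa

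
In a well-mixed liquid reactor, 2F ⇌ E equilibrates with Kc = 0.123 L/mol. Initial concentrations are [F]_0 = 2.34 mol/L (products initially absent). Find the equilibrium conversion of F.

Let X = conversion of F; extent ξ = 2.34X/2 mol/L.
Concentrations: [F] = 2.34 − 2.34X; [E] = 1.17X.
Kc = [E] / ([F]^2).
This equals 0.123 at X = 0.290 (the root in 0 < X < 1).

X = 0.290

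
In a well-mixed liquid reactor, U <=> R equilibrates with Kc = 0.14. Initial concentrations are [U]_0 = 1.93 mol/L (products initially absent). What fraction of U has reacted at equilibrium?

Let X = conversion of U; extent ξ = 1.93·X mol/L.
Concentrations: [U] = 1.93 − 1.93X; [R] = 1.93X.
Kc = [R] / ([U]).
Setting equal to 0.14 and solving for X on (0,1) gives X = 0.123.

X = 0.123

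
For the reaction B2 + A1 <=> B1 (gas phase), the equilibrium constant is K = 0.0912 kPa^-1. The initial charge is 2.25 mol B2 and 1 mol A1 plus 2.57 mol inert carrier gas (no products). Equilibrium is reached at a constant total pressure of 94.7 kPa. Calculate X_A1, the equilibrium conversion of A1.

X = 0.721

Let X = conversion of A1 (basis 1 mol A1); extent of reaction ξ = X.
At extent ξ: n_B2 = 2.25 − X; n_A1 = 1 − X; n_B1 = X; n_I = 2.57 (inert).
Total moles n_T = 5.82 − X.
y_i = n_i/n_T, p_i = y_i·P. K = p_B1 / (p_B2 p_A1).
Substituting and setting equal to 0.0912 kPa^-1 gives a polynomial in X; the root in (0,1) is X = 0.721.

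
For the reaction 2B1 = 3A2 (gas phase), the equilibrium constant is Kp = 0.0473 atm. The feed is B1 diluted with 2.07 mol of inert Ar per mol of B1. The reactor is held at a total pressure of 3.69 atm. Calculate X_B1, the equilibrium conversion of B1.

X = 0.198

Basis: 1 mol B1 initially; let X = conversion of B1. Extent ξ = 0.5X.
At extent ξ: n_B1 = 1 − X; n_A2 = 1.5X; n_I = 2.07 (inert).
Total moles n_T = 3.07 + 0.5X.
With p_i = (n_i/n_T)P, Kp = p_A2^3 / (p_B1^2).
Setting this equal to 0.0473 atm and taking the physical root (0 < X < 1) gives X = 0.198.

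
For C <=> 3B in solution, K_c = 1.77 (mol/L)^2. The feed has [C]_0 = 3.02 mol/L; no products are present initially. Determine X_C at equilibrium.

Let X = conversion of C; extent ξ = 3.02·X mol/L.
Concentrations: [C] = 3.02 − 3.02X; [B] = 9.06X.
K_c = [B]^3 / ([C]).
Setting equal to 1.77 and solving for X on (0,1) gives X = 0.181.

X = 0.181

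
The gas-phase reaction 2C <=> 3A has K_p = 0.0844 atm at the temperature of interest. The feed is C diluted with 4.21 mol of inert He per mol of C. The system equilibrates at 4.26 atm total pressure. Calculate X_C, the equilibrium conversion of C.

Take 1 mol C as basis and let X be its fractional conversion, so ξ = 0.5X.
At extent ξ: n_C = 1 − X; n_A = 1.5X; n_I = 4.21 (inert).
n_T = Σnᵢ = 5.21 + 0.5X.
Mole fractions y_i = n_i/n_T; K_p = p_A^3 / (p_C^2) with p_i = y_i·P.
Substituting and setting equal to 0.0844 atm gives a polynomial in X; the root in (0,1) is X = 0.258.

X = 0.258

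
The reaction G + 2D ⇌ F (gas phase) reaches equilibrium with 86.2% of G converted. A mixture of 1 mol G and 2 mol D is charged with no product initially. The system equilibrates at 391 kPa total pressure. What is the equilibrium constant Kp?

Kp = 0.000873 kPa^-2

Take 1 mol G as basis and let X be its fractional conversion, so ξ = X.
At extent ξ: n_G = 1 − X; n_D = 2 − 2X; n_F = X.
Total moles n_T = 3 − 2X.
At X = 0.862: n_G = 0.138, n_D = 0.276, n_F = 0.862, n_T = 1.28.
p_i = (n_i/n_T)·P. Kp = p_F / (p_G p_D^2) = 0.000873 kPa^-2.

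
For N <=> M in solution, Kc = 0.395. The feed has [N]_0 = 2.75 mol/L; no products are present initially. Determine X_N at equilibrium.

X = 0.283

Let X = conversion of N; extent ξ = 2.75·X mol/L.
Concentrations: [N] = 2.75 − 2.75X; [M] = 2.75X.
Kc = [M] / ([N]).
This equals 0.395 at X = 0.283 (the root in 0 < X < 1).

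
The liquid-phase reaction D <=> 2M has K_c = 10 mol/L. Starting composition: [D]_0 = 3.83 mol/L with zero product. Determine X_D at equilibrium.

X = 0.545

Let X = conversion of D; extent ξ = 3.83·X mol/L.
Concentrations: [D] = 3.83 − 3.83X; [M] = 7.66X.
K_c = [M]^2 / ([D]).
Equating to 10 mol/L: the physical root is X = 0.545.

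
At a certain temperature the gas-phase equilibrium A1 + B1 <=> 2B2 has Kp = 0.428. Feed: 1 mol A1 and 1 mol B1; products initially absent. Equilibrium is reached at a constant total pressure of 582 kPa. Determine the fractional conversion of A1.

Basis: 1 mol A1 initially; let X = conversion of A1. Extent ξ = X.
Species balance: n_A1 = 1 − X; n_B1 = 1 − X; n_B2 = 2X.
Since Δν = 0, n_T = 2 throughout.
With p_i = (n_i/n_T)P, Kp = p_B2^2 / (p_A1 p_B1).
Setting this equal to 0.428 and taking the physical root (0 < X < 1) gives X = 0.246.

X = 0.246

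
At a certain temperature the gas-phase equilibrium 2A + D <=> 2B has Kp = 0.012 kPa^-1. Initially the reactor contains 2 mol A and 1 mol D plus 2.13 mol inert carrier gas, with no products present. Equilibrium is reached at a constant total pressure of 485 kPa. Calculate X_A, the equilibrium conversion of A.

X = 0.452

Take 2 mol A as basis and let X be its fractional conversion, so ξ = X.
At extent ξ: n_A = 2 − 2X; n_D = 1 − X; n_B = 2X; n_I = 2.13 (inert).
Summing: n_T = 5.13 − X.
y_i = n_i/n_T, p_i = y_i·P. Kp = p_B^2 / (p_A^2 p_D).
Substituting and setting equal to 0.012 kPa^-1 gives a polynomial in X; the root in (0,1) is X = 0.452.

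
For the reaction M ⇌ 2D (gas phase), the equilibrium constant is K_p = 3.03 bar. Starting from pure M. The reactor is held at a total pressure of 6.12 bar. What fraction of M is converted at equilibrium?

X = 0.332

Take 1 mol M as basis and let X be its fractional conversion, so ξ = X.
Moles: n_M = 1 − X; n_D = 2X.
n_T = Σnᵢ = 1 + X.
With p_i = (n_i/n_T)P, K_p = p_D^2 / (p_M).
Equating to 3.03 bar and solving on 0 < X < 1: X = 0.332.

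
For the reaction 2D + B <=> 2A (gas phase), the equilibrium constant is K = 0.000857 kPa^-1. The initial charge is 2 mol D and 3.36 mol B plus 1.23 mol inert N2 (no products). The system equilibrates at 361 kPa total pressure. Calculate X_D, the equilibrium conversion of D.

Let X = conversion of D (basis 2 mol D); extent of reaction ξ = X.
Mole table: n_D = 2 − 2X; n_B = 3.36 − X; n_A = 2X; n_I = 1.23 (inert).
Summing: n_T = 6.59 − X.
With p_i = (n_i/n_T)P, K = p_A^2 / (p_D^2 p_B).
Substituting and setting equal to 0.000857 kPa^-1 gives a polynomial in X; the root in (0,1) is X = 0.280.

X = 0.280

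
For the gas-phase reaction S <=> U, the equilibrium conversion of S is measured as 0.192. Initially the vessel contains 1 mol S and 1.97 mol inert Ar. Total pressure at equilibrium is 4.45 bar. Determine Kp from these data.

Basis: 1 mol S initially; let X = conversion of S. Extent ξ = X.
At extent ξ: n_S = 1 − X; n_U = X; n_I = 1.97 (inert).
Since Δν = 0, n_T = 2.97 throughout.
At X = 0.192: n_S = 0.808, n_U = 0.192, n_T = 2.97.
p_i = (n_i/n_T)·P. Kp = p_U / (p_S) = 0.238.

Kp = 0.238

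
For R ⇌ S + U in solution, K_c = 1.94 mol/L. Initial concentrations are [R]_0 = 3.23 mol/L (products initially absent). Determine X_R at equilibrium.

Let X = conversion of R; extent ξ = 3.23·X mol/L.
Concentrations: [R] = 3.23 − 3.23X; [S] = 3.23X; [U] = 3.23X.
K_c = [S] [U] / ([R]).
This equals 1.94 at X = 0.531 (the root in 0 < X < 1).

X = 0.531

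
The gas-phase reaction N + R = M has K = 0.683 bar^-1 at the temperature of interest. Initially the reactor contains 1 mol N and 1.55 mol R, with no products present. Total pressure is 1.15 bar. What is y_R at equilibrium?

y_R = 0.555

Take 1 mol N as basis and let X be its fractional conversion, so ξ = X.
Species balance: n_N = 1 − X; n_R = 1.55 − X; n_M = X.
n_T = Σnᵢ = 2.55 − X.
y_i = n_i/n_T, p_i = y_i·P. K = p_M / (p_N p_R).
Setting this equal to 0.683 bar^-1 and taking the physical root (0 < X < 1) gives X = 0.304.
Then n_R = 1.25, n_T = 2.25, so y_R = 0.555.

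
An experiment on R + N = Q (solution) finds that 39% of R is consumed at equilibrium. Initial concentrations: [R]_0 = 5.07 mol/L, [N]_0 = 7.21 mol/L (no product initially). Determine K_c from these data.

Let X = conversion of R.
Concentrations: [R] = 5.07 − 5.07X; [N] = 7.21 − 5.07X; [Q] = 5.07X.
At X = 0.39: [R] = 3.09, [N] = 5.23, [Q] = 1.98.
K_c = [Q] / ([R] [N]) = 0.122 L/mol.

K_c = 0.122 L/mol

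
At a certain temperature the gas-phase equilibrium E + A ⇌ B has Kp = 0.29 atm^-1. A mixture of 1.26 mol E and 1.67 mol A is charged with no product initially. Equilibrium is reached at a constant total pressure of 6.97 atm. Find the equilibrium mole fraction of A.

y_A = 0.458

Take 1.26 mol E as basis and let X be its fractional conversion, so ξ = 1.26X.
At extent ξ: n_E = 1.26 − 1.26X; n_A = 1.67 − 1.26X; n_B = 1.26X.
n_T = Σnᵢ = 2.93 − 1.26X.
With p_i = (n_i/n_T)P, Kp = p_B / (p_E p_A).
Substituting and setting equal to 0.29 atm^-1 gives a polynomial in X; the root in (0,1) is X = 0.481.
Then n_A = 1.06, n_T = 2.32, so y_A = 0.458.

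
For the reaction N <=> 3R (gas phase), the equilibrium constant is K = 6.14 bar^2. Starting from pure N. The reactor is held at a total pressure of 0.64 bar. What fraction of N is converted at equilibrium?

Take 1 mol N as basis and let X be its fractional conversion, so ξ = X.
Mole table: n_N = 1 − X; n_R = 3X.
Summing: n_T = 1 + 2X.
With p_i = (n_i/n_T)P, K = p_R^3 / (p_N).
Setting this equal to 6.14 bar^2 and taking the physical root (0 < X < 1) gives X = 0.849.

X = 0.849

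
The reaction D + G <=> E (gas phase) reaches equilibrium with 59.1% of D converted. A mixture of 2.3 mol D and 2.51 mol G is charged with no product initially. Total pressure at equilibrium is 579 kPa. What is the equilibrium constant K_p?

Take 2.3 mol D as basis and let X be its fractional conversion, so ξ = 2.3X.
Mole table: n_D = 2.3 − 2.3X; n_G = 2.51 − 2.3X; n_E = 2.3X.
Total moles n_T = 4.81 − 2.3X.
At X = 0.591: n_D = 0.941, n_G = 1.15, n_E = 1.36, n_T = 3.45.
p_i = (n_i/n_T)·P. K_p = p_E / (p_D p_G) = 0.00748 kPa^-1.

K_p = 0.00748 kPa^-1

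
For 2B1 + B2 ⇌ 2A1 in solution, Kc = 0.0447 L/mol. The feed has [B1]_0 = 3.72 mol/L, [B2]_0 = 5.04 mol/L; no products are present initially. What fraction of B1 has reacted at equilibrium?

X = 0.309

Let X = conversion of B1; extent ξ = 3.72X/2 mol/L.
Concentrations: [B1] = 3.72 − 3.72X; [B2] = 5.04 − 1.86X; [A1] = 3.72X.
Kc = [A1]^2 / ([B1]^2 [B2]).
Solving Kc = 0.0447 for X ∈ (0,1): X = 0.309.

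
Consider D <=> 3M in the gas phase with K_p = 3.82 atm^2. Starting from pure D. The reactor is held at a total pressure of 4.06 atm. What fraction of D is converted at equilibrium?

Take 1 mol D as basis and let X be its fractional conversion, so ξ = X.
Moles: n_D = 1 − X; n_M = 3X.
Summing: n_T = 1 + 2X.
With p_i = (n_i/n_T)P, K_p = p_M^3 / (p_D).
Setting this equal to 3.82 atm^2 and taking the physical root (0 < X < 1) gives X = 0.243.

X = 0.243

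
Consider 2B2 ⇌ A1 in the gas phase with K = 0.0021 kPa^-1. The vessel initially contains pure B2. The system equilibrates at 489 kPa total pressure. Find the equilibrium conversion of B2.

X = 0.558

Let X = conversion of B2 (basis 1 mol B2); extent of reaction ξ = 0.5X.
Moles: n_B2 = 1 − X; n_A1 = 0.5X.
Summing: n_T = 1 − 0.5X.
Mole fractions y_i = n_i/n_T; K = p_A1 / (p_B2^2) with p_i = y_i·P.
Setting this equal to 0.0021 kPa^-1 and taking the physical root (0 < X < 1) gives X = 0.558.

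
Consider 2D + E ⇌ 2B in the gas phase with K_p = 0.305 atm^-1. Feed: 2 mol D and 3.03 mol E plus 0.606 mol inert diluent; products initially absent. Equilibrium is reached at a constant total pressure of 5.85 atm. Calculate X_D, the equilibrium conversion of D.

Let X = conversion of D (basis 2 mol D); extent of reaction ξ = X.
At extent ξ: n_D = 2 − 2X; n_E = 3.03 − X; n_B = 2X; n_I = 0.606 (inert).
Summing: n_T = 5.64 − X.
Mole fractions y_i = n_i/n_T; K_p = p_B^2 / (p_D^2 p_E) with p_i = y_i·P.
Equating to 0.305 atm^-1 and solving on 0 < X < 1: X = 0.484.

X = 0.484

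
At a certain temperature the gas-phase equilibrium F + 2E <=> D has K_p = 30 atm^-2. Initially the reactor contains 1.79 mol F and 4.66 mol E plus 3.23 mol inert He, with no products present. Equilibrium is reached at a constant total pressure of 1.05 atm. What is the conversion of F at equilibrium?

Take 1.79 mol F as basis and let X be its fractional conversion, so ξ = 1.79X.
Mole table: n_F = 1.79 − 1.79X; n_E = 4.66 − 3.58X; n_D = 1.79X; n_I = 3.23 (inert).
Total moles n_T = 9.68 − 3.58X.
y_i = n_i/n_T, p_i = y_i·P. K_p = p_D / (p_F p_E^2).
Substituting and setting equal to 30 atm^-2 gives a polynomial in X; the root in (0,1) is X = 0.733.

X = 0.733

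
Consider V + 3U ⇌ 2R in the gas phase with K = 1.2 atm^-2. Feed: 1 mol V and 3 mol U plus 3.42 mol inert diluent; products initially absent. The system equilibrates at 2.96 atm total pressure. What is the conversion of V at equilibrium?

X = 0.425

Let X = conversion of V (basis 1 mol V); extent of reaction ξ = X.
Mole table: n_V = 1 − X; n_U = 3 − 3X; n_R = 2X; n_I = 3.42 (inert).
Total moles n_T = 7.42 − 2X.
With p_i = (n_i/n_T)P, K = p_R^2 / (p_V p_U^3).
Substituting and setting equal to 1.2 atm^-2 gives a polynomial in X; the root in (0,1) is X = 0.425.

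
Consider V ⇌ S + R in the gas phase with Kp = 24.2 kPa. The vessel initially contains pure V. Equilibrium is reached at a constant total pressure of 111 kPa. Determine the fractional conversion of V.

X = 0.423

Take 1 mol V as basis and let X be its fractional conversion, so ξ = X.
Species balance: n_V = 1 − X; n_S = X; n_R = X.
Summing: n_T = 1 + X.
Mole fractions y_i = n_i/n_T; Kp = p_S p_R / (p_V) with p_i = y_i·P.
Equating to 24.2 kPa and solving on 0 < X < 1: X = 0.423.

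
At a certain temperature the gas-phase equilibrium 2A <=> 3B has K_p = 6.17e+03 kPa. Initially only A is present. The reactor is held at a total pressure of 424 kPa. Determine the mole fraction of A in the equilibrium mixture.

y_A = 0.191

Let X = conversion of A (basis 1 mol A); extent of reaction ξ = 0.5X.
At extent ξ: n_A = 1 − X; n_B = 1.5X.
n_T = Σnᵢ = 1 + 0.5X.
With p_i = (n_i/n_T)P, K_p = p_B^3 / (p_A^2).
This yields a degree-3 equation in X; solving on (0,1), X = 0.739.
Then n_A = 0.261, n_T = 1.37, so y_A = 0.191.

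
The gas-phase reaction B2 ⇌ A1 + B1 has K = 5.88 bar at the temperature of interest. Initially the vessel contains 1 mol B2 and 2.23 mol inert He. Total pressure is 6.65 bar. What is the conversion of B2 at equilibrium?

X = 0.814

Take 1 mol B2 as basis and let X be its fractional conversion, so ξ = X.
Moles: n_B2 = 1 − X; n_A1 = X; n_B1 = X; n_I = 2.23 (inert).
n_T = Σnᵢ = 3.23 + X.
With p_i = (n_i/n_T)P, K = p_A1 p_B1 / (p_B2).
Equating to 5.88 bar and solving on 0 < X < 1: X = 0.814.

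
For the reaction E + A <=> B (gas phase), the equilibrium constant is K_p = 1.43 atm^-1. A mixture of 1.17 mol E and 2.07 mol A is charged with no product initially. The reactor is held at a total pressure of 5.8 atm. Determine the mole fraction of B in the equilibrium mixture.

y_B = 0.408

Let X = conversion of E (basis 1.17 mol E); extent of reaction ξ = 1.17X.
Moles: n_E = 1.17 − 1.17X; n_A = 2.07 − 1.17X; n_B = 1.17X.
n_T = Σnᵢ = 3.24 − 1.17X.
With p_i = (n_i/n_T)P, K_p = p_B / (p_E p_A).
Equating to 1.43 atm^-1 and solving on 0 < X < 1: X = 0.803.
Then n_B = 0.939, n_T = 2.3, so y_B = 0.408.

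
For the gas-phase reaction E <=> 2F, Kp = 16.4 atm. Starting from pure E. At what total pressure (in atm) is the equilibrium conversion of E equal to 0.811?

Basis: 1 mol E initially; let X = conversion of E. Extent ξ = X.
Moles: n_E = 1 − X; n_F = 2X.
Total moles n_T = 1 + X.
Kp = p_F^2 / (p_E) with p_i = (n_i/n_T)·P.
At X = 0.811: the mole-fraction product g(X) = Π y_i^ν_i = 7.686. Since Kp = g(X)·P^{1}, P = (Kp/g)^(1/1) = (16.4/7.686)^(1/1) = 2.13 atm.

P = 2.13 atm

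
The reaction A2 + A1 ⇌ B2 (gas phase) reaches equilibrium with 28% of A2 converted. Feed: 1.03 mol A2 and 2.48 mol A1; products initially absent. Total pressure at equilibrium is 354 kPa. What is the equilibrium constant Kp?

Kp = 0.00161 kPa^-1

Take 1.03 mol A2 as basis and let X be its fractional conversion, so ξ = 1.03X.
Species balance: n_A2 = 1.03 − 1.03X; n_A1 = 2.48 − 1.03X; n_B2 = 1.03X.
n_T = Σnᵢ = 3.51 − 1.03X.
At X = 0.28: n_A2 = 0.742, n_A1 = 2.19, n_B2 = 0.288, n_T = 3.22.
p_i = (n_i/n_T)·P. Kp = p_B2 / (p_A2 p_A1) = 0.00161 kPa^-1.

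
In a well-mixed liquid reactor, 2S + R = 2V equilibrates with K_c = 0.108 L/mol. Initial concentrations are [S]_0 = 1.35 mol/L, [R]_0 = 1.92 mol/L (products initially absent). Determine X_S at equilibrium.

Let X = conversion of S; extent ξ = 1.35X/2 mol/L.
Concentrations: [S] = 1.35 − 1.35X; [R] = 1.92 − 0.675X; [V] = 1.35X.
K_c = [V]^2 / ([S]^2 [R]).
Solving K_c = 0.108 for X ∈ (0,1): X = 0.301.

X = 0.301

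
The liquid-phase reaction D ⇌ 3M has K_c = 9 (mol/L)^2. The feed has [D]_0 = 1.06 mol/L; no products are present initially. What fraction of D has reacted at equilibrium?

Let X = conversion of D; extent ξ = 1.06·X mol/L.
Concentrations: [D] = 1.06 − 1.06X; [M] = 3.18X.
K_c = [M]^3 / ([D]).
Solving K_c = 9 for X ∈ (0,1): X = 0.522.

X = 0.522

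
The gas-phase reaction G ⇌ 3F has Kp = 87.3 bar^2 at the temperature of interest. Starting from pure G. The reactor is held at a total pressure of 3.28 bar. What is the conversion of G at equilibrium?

Take 1 mol G as basis and let X be its fractional conversion, so ξ = X.
Species balance: n_G = 1 − X; n_F = 3X.
Summing: n_T = 1 + 2X.
With p_i = (n_i/n_T)P, Kp = p_F^3 / (p_G).
Setting this equal to 87.3 bar^2 and taking the physical root (0 < X < 1) gives X = 0.766.

X = 0.766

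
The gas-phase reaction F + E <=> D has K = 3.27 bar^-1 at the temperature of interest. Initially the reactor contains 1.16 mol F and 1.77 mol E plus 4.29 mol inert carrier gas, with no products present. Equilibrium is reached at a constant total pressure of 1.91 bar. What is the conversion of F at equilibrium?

X = 0.523

Let X = conversion of F (basis 1.16 mol F); extent of reaction ξ = 1.16X.
Species balance: n_F = 1.16 − 1.16X; n_E = 1.77 − 1.16X; n_D = 1.16X; n_I = 4.29 (inert).
Total moles n_T = 7.22 − 1.16X.
y_i = n_i/n_T, p_i = y_i·P. K = p_D / (p_F p_E).
Setting this equal to 3.27 bar^-1 and taking the physical root (0 < X < 1) gives X = 0.523.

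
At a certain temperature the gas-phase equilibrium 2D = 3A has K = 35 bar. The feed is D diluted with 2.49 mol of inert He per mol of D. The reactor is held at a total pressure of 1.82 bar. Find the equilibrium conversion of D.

Take 1 mol D as basis and let X be its fractional conversion, so ξ = 0.5X.
At extent ξ: n_D = 1 − X; n_A = 1.5X; n_I = 2.49 (inert).
n_T = Σnᵢ = 3.49 + 0.5X.
With p_i = (n_i/n_T)P, K = p_A^3 / (p_D^2).
Setting this equal to 35 bar and taking the physical root (0 < X < 1) gives X = 0.838.

X = 0.838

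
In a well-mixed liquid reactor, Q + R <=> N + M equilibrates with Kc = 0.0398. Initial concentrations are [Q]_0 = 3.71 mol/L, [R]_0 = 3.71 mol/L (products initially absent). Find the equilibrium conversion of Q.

X = 0.166

Let X = conversion of Q; extent ξ = 3.71·X mol/L.
Concentrations: [Q] = 3.71 − 3.71X; [R] = 3.71 − 3.71X; [N] = 3.71X; [M] = 3.71X.
Kc = [N] [M] / ([Q] [R]).
Solving Kc = 0.0398 for X ∈ (0,1): X = 0.166.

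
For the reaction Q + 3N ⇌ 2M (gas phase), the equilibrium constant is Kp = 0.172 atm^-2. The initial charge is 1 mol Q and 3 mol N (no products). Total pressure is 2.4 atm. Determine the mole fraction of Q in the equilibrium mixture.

y_Q = 0.199

Let X = conversion of Q (basis 1 mol Q); extent of reaction ξ = X.
Mole table: n_Q = 1 − X; n_N = 3 − 3X; n_M = 2X.
Summing: n_T = 4 − 2X.
With p_i = (n_i/n_T)P, Kp = p_M^2 / (p_Q p_N^3).
Equating to 0.172 atm^-2 and solving on 0 < X < 1: X = 0.340.
Then n_Q = 0.66, n_T = 3.32, so y_Q = 0.199.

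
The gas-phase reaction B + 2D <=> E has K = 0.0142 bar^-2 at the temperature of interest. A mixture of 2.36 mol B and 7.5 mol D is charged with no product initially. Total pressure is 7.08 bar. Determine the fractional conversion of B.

Basis: 2.36 mol B initially; let X = conversion of B. Extent ξ = 2.36X.
Mole table: n_B = 2.36 − 2.36X; n_D = 7.5 − 4.72X; n_E = 2.36X.
Total moles n_T = 9.86 − 4.72X.
y_i = n_i/n_T, p_i = y_i·P. K = p_E / (p_B p_D^2).
Equating to 0.0142 bar^-2 and solving on 0 < X < 1: X = 0.272.

X = 0.272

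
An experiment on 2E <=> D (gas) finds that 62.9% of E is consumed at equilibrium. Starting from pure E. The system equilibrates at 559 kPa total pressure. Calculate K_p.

K_p = 0.0028 kPa^-1

Let X = conversion of E (basis 1 mol E); extent of reaction ξ = 0.5X.
At extent ξ: n_E = 1 − X; n_D = 0.5X.
Summing: n_T = 1 − 0.5X.
At X = 0.629: n_E = 0.371, n_D = 0.315, n_T = 0.685.
p_i = (n_i/n_T)·P. K_p = p_D / (p_E^2) = 0.0028 kPa^-1.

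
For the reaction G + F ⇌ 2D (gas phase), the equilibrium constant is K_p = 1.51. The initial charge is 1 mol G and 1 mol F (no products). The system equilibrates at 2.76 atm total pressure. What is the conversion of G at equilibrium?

X = 0.381

Basis: 1 mol G initially; let X = conversion of G. Extent ξ = X.
Mole table: n_G = 1 − X; n_F = 1 − X; n_D = 2X.
Total moles n_T = 2 (Δν = 0, constant).
With p_i = (n_i/n_T)P, K_p = p_D^2 / (p_G p_F).
Equating to 1.51 and solving on 0 < X < 1: X = 0.381.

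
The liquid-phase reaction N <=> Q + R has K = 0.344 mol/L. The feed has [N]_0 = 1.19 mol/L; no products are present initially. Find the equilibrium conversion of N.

Let X = conversion of N; extent ξ = 1.19·X mol/L.
Concentrations: [N] = 1.19 − 1.19X; [Q] = 1.19X; [R] = 1.19X.
K = [Q] [R] / ([N]).
This equals 0.344 at X = 0.412 (the root in 0 < X < 1).

X = 0.412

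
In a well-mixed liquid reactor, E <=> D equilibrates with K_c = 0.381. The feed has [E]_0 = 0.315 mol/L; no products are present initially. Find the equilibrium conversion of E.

X = 0.276

Let X = conversion of E; extent ξ = 0.315·X mol/L.
Concentrations: [E] = 0.315 − 0.315X; [D] = 0.315X.
K_c = [D] / ([E]).
This equals 0.381 at X = 0.276 (the root in 0 < X < 1).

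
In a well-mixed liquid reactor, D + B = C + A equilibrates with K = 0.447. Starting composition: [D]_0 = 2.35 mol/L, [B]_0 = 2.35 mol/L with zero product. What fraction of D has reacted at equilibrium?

Let X = conversion of D; extent ξ = 2.35·X mol/L.
Concentrations: [D] = 2.35 − 2.35X; [B] = 2.35 − 2.35X; [C] = 2.35X; [A] = 2.35X.
K = [C] [A] / ([D] [B]).
This equals 0.447 at X = 0.401 (the root in 0 < X < 1).

X = 0.401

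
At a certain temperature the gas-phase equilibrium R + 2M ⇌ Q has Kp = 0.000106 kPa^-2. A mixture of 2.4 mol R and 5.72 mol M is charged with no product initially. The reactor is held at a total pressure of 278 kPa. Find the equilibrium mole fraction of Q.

Basis: 2.4 mol R initially; let X = conversion of R. Extent ξ = 2.4X.
Moles: n_R = 2.4 − 2.4X; n_M = 5.72 − 4.8X; n_Q = 2.4X.
Summing: n_T = 8.12 − 4.8X.
y_i = n_i/n_T, p_i = y_i·P. Kp = p_Q / (p_R p_M^2).
Equating to 0.000106 kPa^-2 and solving on 0 < X < 1: X = 0.678.
Then n_Q = 1.63, n_T = 4.87, so y_Q = 0.334.

y_Q = 0.334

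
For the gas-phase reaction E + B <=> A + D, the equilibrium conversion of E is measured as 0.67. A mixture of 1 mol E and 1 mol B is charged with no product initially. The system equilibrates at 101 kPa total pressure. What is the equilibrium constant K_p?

K_p = 4.12

Basis: 1 mol E initially; let X = conversion of E. Extent ξ = X.
Species balance: n_E = 1 − X; n_B = 1 − X; n_A = X; n_D = X.
Since Δν = 0, n_T = 2 throughout.
At X = 0.67: n_E = 0.33, n_B = 0.33, n_A = 0.67, n_D = 0.67, n_T = 2.
p_i = (n_i/n_T)·P. K_p = p_A p_D / (p_E p_B) = 4.12.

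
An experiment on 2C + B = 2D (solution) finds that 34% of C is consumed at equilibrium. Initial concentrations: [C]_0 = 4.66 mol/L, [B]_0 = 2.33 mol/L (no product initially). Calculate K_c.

K_c = 0.173 L/mol

Let X = conversion of C.
Concentrations: [C] = 4.66 − 4.66X; [B] = 2.33 − 2.33X; [D] = 4.66X.
At X = 0.34: [C] = 3.08, [B] = 1.54, [D] = 1.58.
K_c = [D]^2 / ([C]^2 [B]) = 0.173 L/mol.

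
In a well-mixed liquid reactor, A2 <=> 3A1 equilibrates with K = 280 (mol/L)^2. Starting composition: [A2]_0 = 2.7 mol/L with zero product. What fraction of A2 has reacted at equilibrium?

X = 0.728

Let X = conversion of A2; extent ξ = 2.7·X mol/L.
Concentrations: [A2] = 2.7 − 2.7X; [A1] = 8.1X.
K = [A1]^3 / ([A2]).
Equating to 280 (mol/L)^2: the physical root is X = 0.728.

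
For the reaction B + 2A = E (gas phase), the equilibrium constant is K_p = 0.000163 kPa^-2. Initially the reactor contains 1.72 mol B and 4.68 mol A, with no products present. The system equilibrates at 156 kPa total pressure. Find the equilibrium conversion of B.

Basis: 1.72 mol B initially; let X = conversion of B. Extent ξ = 1.72X.
Species balance: n_B = 1.72 − 1.72X; n_A = 4.68 − 3.44X; n_E = 1.72X.
Total moles n_T = 6.4 − 3.44X.
With p_i = (n_i/n_T)P, K_p = p_E / (p_B p_A^2).
This yields a degree-3 equation in X; solving on (0,1), X = 0.593.

X = 0.593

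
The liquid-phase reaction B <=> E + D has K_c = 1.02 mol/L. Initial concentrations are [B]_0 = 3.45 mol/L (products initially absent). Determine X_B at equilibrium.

X = 0.416

Let X = conversion of B; extent ξ = 3.45·X mol/L.
Concentrations: [B] = 3.45 − 3.45X; [E] = 3.45X; [D] = 3.45X.
K_c = [E] [D] / ([B]).
This equals 1.02 at X = 0.416 (the root in 0 < X < 1).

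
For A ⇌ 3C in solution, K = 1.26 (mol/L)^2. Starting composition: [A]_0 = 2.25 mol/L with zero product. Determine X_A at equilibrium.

Let X = conversion of A; extent ξ = 2.25·X mol/L.
Concentrations: [A] = 2.25 − 2.25X; [C] = 6.75X.
K = [C]^3 / ([A]).
Solving K = 1.26 for X ∈ (0,1): X = 0.195.

X = 0.195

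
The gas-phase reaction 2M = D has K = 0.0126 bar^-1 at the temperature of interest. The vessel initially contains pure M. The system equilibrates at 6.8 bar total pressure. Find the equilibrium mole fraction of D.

y_D = 0.074

Basis: 1 mol M initially; let X = conversion of M. Extent ξ = 0.5X.
Mole table: n_M = 1 − X; n_D = 0.5X.
n_T = Σnᵢ = 1 − 0.5X.
With p_i = (n_i/n_T)P, K = p_D / (p_M^2).
Setting this equal to 0.0126 bar^-1 and taking the physical root (0 < X < 1) gives X = 0.137.
Then n_D = 0.0685, n_T = 0.931, so y_D = 0.074.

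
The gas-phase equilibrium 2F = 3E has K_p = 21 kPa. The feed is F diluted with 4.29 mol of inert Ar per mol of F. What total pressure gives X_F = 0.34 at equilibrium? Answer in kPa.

Basis: 1 mol F initially; let X = conversion of F. Extent ξ = 0.5X.
Species balance: n_F = 1 − X; n_E = 1.5X; n_I = 4.29 (inert).
n_T = Σnᵢ = 5.29 + 0.5X.
K_p = p_E^3 / (p_F^2) with p_i = (n_i/n_T)·P.
At X = 0.34: the mole-fraction product g(X) = Π y_i^ν_i = 0.05577. Since K_p = g(X)·P^{1}, P = (K_p/g)^(1/1) = (21/0.05577)^(1/1) = 377 kPa.

P = 377 kPa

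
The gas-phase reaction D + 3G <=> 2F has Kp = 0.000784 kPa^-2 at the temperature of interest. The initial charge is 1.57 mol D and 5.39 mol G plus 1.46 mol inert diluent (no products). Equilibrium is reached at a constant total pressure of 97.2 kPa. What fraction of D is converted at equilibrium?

X = 0.535

Take 1.57 mol D as basis and let X be its fractional conversion, so ξ = 1.57X.
At extent ξ: n_D = 1.57 − 1.57X; n_G = 5.39 − 4.71X; n_F = 3.14X; n_I = 1.46 (inert).
Summing: n_T = 8.42 − 3.14X.
With p_i = (n_i/n_T)P, Kp = p_F^2 / (p_D p_G^3).
Equating to 0.000784 kPa^-2 and solving on 0 < X < 1: X = 0.535.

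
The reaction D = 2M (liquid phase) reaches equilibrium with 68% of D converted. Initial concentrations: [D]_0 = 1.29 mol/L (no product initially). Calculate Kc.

Let X = conversion of D.
Concentrations: [D] = 1.29 − 1.29X; [M] = 2.58X.
At X = 0.68: [D] = 0.413, [M] = 1.75.
Kc = [M]^2 / ([D]) = 7.46 mol/L.

Kc = 7.46 mol/L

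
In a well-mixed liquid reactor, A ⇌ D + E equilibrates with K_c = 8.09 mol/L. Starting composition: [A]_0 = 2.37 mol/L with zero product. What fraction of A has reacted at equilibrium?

X = 0.809

Let X = conversion of A; extent ξ = 2.37·X mol/L.
Concentrations: [A] = 2.37 − 2.37X; [D] = 2.37X; [E] = 2.37X.
K_c = [D] [E] / ([A]).
Setting equal to 8.09 and solving for X on (0,1) gives X = 0.809.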